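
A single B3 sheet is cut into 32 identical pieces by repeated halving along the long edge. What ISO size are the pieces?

B8

32 = 2^5, so 5 halving steps.
B3 → B4 → … → B8 after 5 steps.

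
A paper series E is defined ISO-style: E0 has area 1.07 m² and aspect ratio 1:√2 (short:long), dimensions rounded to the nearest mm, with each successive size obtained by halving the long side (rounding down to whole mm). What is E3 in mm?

307 × 435 mm

Let E0's short side be w mm. w · w√2 = 1.07 m² = 1,070,000 mm², so w ≈ 869.8 mm and w√2 ≈ 1230.1 mm → E0 = 870 × 1230 mm.
E1: ⌊1230/2⌋ × 870 = 615 × 870 mm
E2: ⌊870/2⌋ × 615 = 435 × 615 mm
E3: ⌊615/2⌋ × 435 = 307 × 435 mm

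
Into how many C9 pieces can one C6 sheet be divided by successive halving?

8

Each ISO step halves the sheet: 1 × C6 → 2 × C7 → 4 × C8 → 8 × C9
From C6 to C9 is 3 halving steps: 2^3 = 8.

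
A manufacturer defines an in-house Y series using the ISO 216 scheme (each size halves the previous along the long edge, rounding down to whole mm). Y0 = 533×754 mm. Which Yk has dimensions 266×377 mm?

Y0: 533 × 754 mm
Y1: 377 × 533 mm
Y2: 266 × 377 mm
Y3: 188 × 266 mm
→ matches Y2.

Y2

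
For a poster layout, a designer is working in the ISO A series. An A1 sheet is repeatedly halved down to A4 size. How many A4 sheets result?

8

Each ISO step halves the sheet: 1 × A1 → 2 × A2 → 4 × A3 → 8 × A4
From A1 to A4 is 3 halving steps: 2^3 = 8.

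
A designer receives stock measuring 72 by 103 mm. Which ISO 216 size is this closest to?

A7 (74 × 105 mm)

Aspect ratio 103/72 ≈ 1.431 (ISO target is √2 ≈ 1.414).
In the A-series (A0 area = 1 m²): A7 = 74 × 105 mm.
Off by 4 mm total — nearest standard size.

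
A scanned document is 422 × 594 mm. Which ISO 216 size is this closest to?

A2 (420 × 594 mm)

Aspect ratio 594/422 ≈ 1.408 — close to the ISO √2 ≈ 1.414.
In the A-series (A0 area = 1 m²): A2 = 420 × 594 mm.
Off by 2 mm total — nearest standard size.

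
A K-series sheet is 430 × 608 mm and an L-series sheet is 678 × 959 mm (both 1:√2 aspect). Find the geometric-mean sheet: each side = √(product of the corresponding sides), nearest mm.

540 × 764 mm

Short side: √(430 · 678) = √291540 ≈ 539.9 → 540 mm
Long side: √(608 · 959) = √583072 ≈ 763.6 → 764 mm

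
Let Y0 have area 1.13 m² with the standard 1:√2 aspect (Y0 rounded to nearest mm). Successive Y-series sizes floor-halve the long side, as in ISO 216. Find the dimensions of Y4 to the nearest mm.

Let Y0's short side be w mm. w · w√2 = 1.13 m² = 1,130,000 mm², so w ≈ 893.9 mm and w√2 ≈ 1264.1 mm → Y0 = 894 × 1264 mm.
Y1: ⌊1264/2⌋ × 894 = 632 × 894 mm
Y2: ⌊894/2⌋ × 632 = 447 × 632 mm
Y3: ⌊632/2⌋ × 447 = 316 × 447 mm
Y4: ⌊447/2⌋ × 316 = 223 × 316 mm

223 × 316 mm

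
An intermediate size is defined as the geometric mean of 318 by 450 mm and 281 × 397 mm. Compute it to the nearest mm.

Short side: √(318 · 281) = √89358 ≈ 298.9 → 299 mm
Long side: √(450 · 397) = √178650 ≈ 422.7 → 423 mm

299 × 423 mm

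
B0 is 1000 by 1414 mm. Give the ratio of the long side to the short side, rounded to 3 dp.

1414 / 1000 = 1.414
Matches √2 ≈ 1.414 — the ISO 216 defining ratio.

1.414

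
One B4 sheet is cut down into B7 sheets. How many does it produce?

Each ISO step halves the sheet: 1 × B4 → 2 × B5 → 4 × B6 → 8 × B7
From B4 to B7 is 3 halving steps: 2^3 = 8.

8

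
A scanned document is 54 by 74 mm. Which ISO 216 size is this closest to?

A8 (52 × 74 mm)

Aspect ratio 74/54 ≈ 1.370 (ISO target is √2 ≈ 1.414).
In the A-series (A0 area = 1 m²): A8 = 52 × 74 mm.
Off by 2 mm total — nearest standard size.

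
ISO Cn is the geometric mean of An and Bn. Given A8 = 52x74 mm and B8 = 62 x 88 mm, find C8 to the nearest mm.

57 × 81 mm

Short side: √(52 · 62) = √3224 ≈ 56.8 → 57 mm
Long side: √(74 · 88) = √6512 ≈ 80.7 → 81 mm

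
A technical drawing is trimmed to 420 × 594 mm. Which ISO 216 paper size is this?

Aspect ratio 594/420 ≈ 1.414 — close to the ISO √2 ≈ 1.414.
In the A-series (A0 area = 1 m²): A2 = 420 × 594 mm.

A2 (420 × 594 mm)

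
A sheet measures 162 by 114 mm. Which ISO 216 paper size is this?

Aspect ratio 162/114 ≈ 1.421 — close to the ISO √2 ≈ 1.414.
In the C-series (envelope sizes, between A and B): C6 = 114 × 162 mm.

C6 (114 × 162 mm)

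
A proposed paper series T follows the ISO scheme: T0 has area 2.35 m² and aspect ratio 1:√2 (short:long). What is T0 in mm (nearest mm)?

1289 × 1823 mm

Let the short side be w mm. Then w · w√2 = 2.35 m² = 2,350,000 mm².
w² = 2,350,000/√2, so w ≈ 1289.1 mm; long side = w√2 ≈ 1823.0 mm.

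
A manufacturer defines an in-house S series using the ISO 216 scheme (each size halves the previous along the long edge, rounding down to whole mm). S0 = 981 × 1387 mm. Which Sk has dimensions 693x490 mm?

S0: 981 × 1387 mm
S1: 693 × 981 mm
S2: 490 × 693 mm
S3: 346 × 490 mm
→ matches S2.

S2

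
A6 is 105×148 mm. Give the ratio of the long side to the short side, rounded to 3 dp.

1.410

148 / 105 = 1.410
ISO 216 targets √2 ≈ 1.414; the -0.005 deviation is from mm rounding.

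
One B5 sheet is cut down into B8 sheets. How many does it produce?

Each ISO step halves the sheet: 1 × B5 → 2 × B6 → 4 × B7 → 8 × B8
From B5 to B8 is 3 halving steps: 2^3 = 8.

8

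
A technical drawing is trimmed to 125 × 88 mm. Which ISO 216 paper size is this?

B7 (88 × 125 mm)

Aspect ratio 125/88 ≈ 1.420 — close to the ISO √2 ≈ 1.414.
In the B-series (B0 = 1000 × 1414 mm): B7 = 88 × 125 mm.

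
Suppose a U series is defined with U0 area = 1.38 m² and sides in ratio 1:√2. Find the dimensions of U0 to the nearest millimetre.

988 × 1397 mm

Let the short side be w mm. Then w · w√2 = 1.38 m² = 1,380,000 mm².
w² = 1,380,000/√2, so w ≈ 987.8 mm; long side = w√2 ≈ 1397.0 mm.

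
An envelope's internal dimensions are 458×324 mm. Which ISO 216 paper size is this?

Aspect ratio 458/324 ≈ 1.414 — close to the ISO √2 ≈ 1.414.
In the C-series (envelope sizes, between A and B): C3 = 324 × 458 mm.

C3 (324 × 458 mm)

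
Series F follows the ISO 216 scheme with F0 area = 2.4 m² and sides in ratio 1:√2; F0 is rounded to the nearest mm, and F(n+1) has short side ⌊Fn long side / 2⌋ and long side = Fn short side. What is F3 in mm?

460 × 651 mm

Let F0's short side be w mm. w · w√2 = 2.4 m² = 2,400,000 mm², so w ≈ 1302.7 mm and w√2 ≈ 1842.3 mm → F0 = 1303 × 1842 mm.
F1: ⌊1842/2⌋ × 1303 = 921 × 1303 mm
F2: ⌊1303/2⌋ × 921 = 651 × 921 mm
F3: ⌊921/2⌋ × 651 = 460 × 651 mm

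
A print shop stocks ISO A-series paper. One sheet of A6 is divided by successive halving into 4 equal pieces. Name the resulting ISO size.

A8

4 = 2^2, so 2 halving steps.
A6 → A7 → … → A8 after 2 steps.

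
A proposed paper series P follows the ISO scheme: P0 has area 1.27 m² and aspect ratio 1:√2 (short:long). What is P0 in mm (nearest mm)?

Let the short side be w mm. Then w · w√2 = 1.27 m² = 1,270,000 mm².
w² = 1,270,000/√2, so w ≈ 947.6 mm; long side = w√2 ≈ 1340.2 mm.

948 × 1340 mm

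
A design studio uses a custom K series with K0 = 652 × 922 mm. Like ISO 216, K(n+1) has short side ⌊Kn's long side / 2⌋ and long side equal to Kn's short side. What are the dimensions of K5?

115 × 163 mm

K1: ⌊922/2⌋ × 652 = 461 × 652 mm
K2: ⌊652/2⌋ × 461 = 326 × 461 mm
K3: ⌊461/2⌋ × 326 = 230 × 326 mm
K4: ⌊326/2⌋ × 230 = 163 × 230 mm
K5: ⌊230/2⌋ × 163 = 115 × 163 mm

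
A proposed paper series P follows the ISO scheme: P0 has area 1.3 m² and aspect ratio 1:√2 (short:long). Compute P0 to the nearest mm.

Let the short side be w mm. Then w · w√2 = 1.3 m² = 1,300,000 mm².
w² = 1,300,000/√2, so w ≈ 958.8 mm; long side = w√2 ≈ 1355.9 mm.

959 × 1356 mm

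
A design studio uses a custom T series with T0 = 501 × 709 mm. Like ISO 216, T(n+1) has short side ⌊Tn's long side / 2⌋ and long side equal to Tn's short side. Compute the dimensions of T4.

125 × 177 mm

T1: ⌊709/2⌋ × 501 = 354 × 501 mm
T2: ⌊501/2⌋ × 354 = 250 × 354 mm
T3: ⌊354/2⌋ × 250 = 177 × 250 mm
T4: ⌊250/2⌋ × 177 = 125 × 177 mm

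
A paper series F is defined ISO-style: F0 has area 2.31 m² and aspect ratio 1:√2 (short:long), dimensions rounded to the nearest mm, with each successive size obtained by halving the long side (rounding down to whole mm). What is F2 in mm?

639 × 903 mm

Let F0's short side be w mm. w · w√2 = 2.31 m² = 2,310,000 mm², so w ≈ 1278.1 mm and w√2 ≈ 1807.4 mm → F0 = 1278 × 1807 mm.
F1: ⌊1807/2⌋ × 1278 = 903 × 1278 mm
F2: ⌊1278/2⌋ × 903 = 639 × 903 mm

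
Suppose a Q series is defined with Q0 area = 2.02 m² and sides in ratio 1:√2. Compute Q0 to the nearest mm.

Let the short side be w mm. Then w · w√2 = 2.02 m² = 2,020,000 mm².
w² = 2,020,000/√2, so w ≈ 1195.1 mm; long side = w√2 ≈ 1690.2 mm.

1195 × 1690 mm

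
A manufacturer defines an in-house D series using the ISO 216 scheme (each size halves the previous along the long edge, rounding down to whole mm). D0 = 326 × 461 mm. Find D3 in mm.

D1: ⌊461/2⌋ × 326 = 230 × 326 mm
D2: ⌊326/2⌋ × 230 = 163 × 230 mm
D3: ⌊230/2⌋ × 163 = 115 × 163 mm

115 × 163 mm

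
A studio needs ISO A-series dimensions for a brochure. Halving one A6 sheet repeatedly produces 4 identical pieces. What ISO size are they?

4 = 2^2, so 2 halving steps.
A6 → A7 → … → A8 after 2 steps.

A8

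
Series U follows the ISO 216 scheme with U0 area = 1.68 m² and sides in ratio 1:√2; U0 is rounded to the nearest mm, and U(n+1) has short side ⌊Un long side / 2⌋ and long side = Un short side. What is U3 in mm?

Let U0's short side be w mm. w · w√2 = 1.68 m² = 1,680,000 mm², so w ≈ 1089.9 mm and w√2 ≈ 1541.4 mm → U0 = 1090 × 1541 mm.
U1: ⌊1541/2⌋ × 1090 = 770 × 1090 mm
U2: ⌊1090/2⌋ × 770 = 545 × 770 mm
U3: ⌊770/2⌋ × 545 = 385 × 545 mm

385 × 545 mm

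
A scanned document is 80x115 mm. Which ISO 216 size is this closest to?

C7 (81 × 114 mm)

Aspect ratio 115/80 ≈ 1.438 (ISO target is √2 ≈ 1.414).
In the C-series (envelope sizes, between A and B): C7 = 81 × 114 mm.
Off by 2 mm total — nearest standard size.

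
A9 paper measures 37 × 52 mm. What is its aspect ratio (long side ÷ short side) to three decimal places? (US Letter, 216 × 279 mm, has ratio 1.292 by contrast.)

52 / 37 = 1.405
ISO 216 targets √2 ≈ 1.414; the -0.009 deviation is from mm rounding.

1.405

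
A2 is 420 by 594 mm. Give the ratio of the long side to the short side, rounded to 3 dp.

1.414

594 / 420 = 1.414
Matches √2 ≈ 1.414 — the ISO 216 defining ratio.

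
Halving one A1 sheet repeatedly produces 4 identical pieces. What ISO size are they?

4 = 2^2, so 2 halving steps.
A1 → A2 → … → A3 after 2 steps.

A3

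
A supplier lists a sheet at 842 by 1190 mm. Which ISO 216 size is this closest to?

Aspect ratio 1190/842 ≈ 1.413 — close to the ISO √2 ≈ 1.414.
In the A-series (A0 area = 1 m²): A0 = 841 × 1189 mm.
Off by 2 mm total — nearest standard size.

A0 (841 × 1189 mm)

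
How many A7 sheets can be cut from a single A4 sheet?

Each ISO step halves the sheet: 1 × A4 → 2 × A5 → 4 × A6 → 8 × A7
From A4 to A7 is 3 halving steps: 2^3 = 8.

8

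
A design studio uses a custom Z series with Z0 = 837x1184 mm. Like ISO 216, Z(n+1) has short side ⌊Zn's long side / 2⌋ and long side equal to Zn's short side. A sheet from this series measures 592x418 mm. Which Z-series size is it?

Z2

Z0: 837 × 1184 mm
Z1: 592 × 837 mm
Z2: 418 × 592 mm
Z3: 296 × 418 mm
→ matches Z2.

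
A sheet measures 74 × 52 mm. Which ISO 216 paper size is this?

Aspect ratio 74/52 ≈ 1.423 — close to the ISO √2 ≈ 1.414.
In the A-series (A0 area = 1 m²): A8 = 52 × 74 mm.

A8 (52 × 74 mm)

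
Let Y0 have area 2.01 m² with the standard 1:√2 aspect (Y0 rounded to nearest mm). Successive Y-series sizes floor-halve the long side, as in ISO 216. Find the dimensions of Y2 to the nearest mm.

596 × 843 mm

Let Y0's short side be w mm. w · w√2 = 2.01 m² = 2,010,000 mm², so w ≈ 1192.2 mm and w√2 ≈ 1686.0 mm → Y0 = 1192 × 1686 mm.
Y1: ⌊1686/2⌋ × 1192 = 843 × 1192 mm
Y2: ⌊1192/2⌋ × 843 = 596 × 843 mm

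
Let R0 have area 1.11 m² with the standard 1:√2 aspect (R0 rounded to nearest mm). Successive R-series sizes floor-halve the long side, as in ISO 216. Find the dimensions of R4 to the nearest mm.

221 × 313 mm

Let R0's short side be w mm. w · w√2 = 1.11 m² = 1,110,000 mm², so w ≈ 885.9 mm and w√2 ≈ 1252.9 mm → R0 = 886 × 1253 mm.
R1: ⌊1253/2⌋ × 886 = 626 × 886 mm
R2: ⌊886/2⌋ × 626 = 443 × 626 mm
R3: ⌊626/2⌋ × 443 = 313 × 443 mm
R4: ⌊443/2⌋ × 313 = 221 × 313 mm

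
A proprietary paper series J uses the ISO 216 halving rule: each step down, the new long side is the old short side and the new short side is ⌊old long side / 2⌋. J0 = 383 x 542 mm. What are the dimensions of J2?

J1: ⌊542/2⌋ × 383 = 271 × 383 mm
J2: ⌊383/2⌋ × 271 = 191 × 271 mm

191 × 271 mm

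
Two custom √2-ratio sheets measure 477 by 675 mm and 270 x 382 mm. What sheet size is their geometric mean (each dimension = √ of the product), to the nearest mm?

Short side: √(477 · 270) = √128790 ≈ 358.9 → 359 mm
Long side: √(675 · 382) = √257850 ≈ 507.8 → 508 mm

359 × 508 mm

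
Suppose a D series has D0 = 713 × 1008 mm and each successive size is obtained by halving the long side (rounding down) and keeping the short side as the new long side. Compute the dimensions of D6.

89 × 126 mm

D1 = 504 × 713 mm (from D0 by 1 halving).
D2: ⌊713/2⌋ × 504 = 356 × 504 mm
D3: ⌊504/2⌋ × 356 = 252 × 356 mm
D4: ⌊356/2⌋ × 252 = 178 × 252 mm
D5: ⌊252/2⌋ × 178 = 126 × 178 mm
D6: ⌊178/2⌋ × 126 = 89 × 126 mm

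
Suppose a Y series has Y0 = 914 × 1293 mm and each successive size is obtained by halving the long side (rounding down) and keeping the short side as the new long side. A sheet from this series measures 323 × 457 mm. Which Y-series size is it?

Y0: 914 × 1293 mm
Y1: 646 × 914 mm
Y2: 457 × 646 mm
Y3: 323 × 457 mm
Y4: 228 × 323 mm
→ matches Y3.

Y3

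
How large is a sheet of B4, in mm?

250 × 353 mm

B0 = 1000 × 1414 mm (B0 has a 1000 mm short side, aspect 1:√2).
B1: ⌊1414/2⌋ × 1000 = 707 × 1000 mm
B2: ⌊1000/2⌋ × 707 = 500 × 707 mm
B3: ⌊707/2⌋ × 500 = 353 × 500 mm
B4: ⌊500/2⌋ × 353 = 250 × 353 mm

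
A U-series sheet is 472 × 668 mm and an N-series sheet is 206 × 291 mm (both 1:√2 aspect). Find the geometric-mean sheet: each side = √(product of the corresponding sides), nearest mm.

Short side: √(472 · 206) = √97232 ≈ 311.8 → 312 mm
Long side: √(668 · 291) = √194388 ≈ 440.9 → 441 mm

312 × 441 mm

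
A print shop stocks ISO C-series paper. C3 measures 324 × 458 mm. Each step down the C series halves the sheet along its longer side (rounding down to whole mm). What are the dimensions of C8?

C4: ⌊458/2⌋ × 324 = 229 × 324 mm
C5: ⌊324/2⌋ × 229 = 162 × 229 mm
C6: ⌊229/2⌋ × 162 = 114 × 162 mm
C7: ⌊162/2⌋ × 114 = 81 × 114 mm
C8: ⌊114/2⌋ × 81 = 57 × 81 mm

57 × 81 mm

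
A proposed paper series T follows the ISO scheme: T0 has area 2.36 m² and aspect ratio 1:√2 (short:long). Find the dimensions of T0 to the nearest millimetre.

Let the short side be w mm. Then w · w√2 = 2.36 m² = 2,360,000 mm².
w² = 2,360,000/√2, so w ≈ 1291.8 mm; long side = w√2 ≈ 1826.9 mm.

1292 × 1827 mm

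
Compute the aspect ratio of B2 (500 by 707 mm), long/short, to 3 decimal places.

1.414

707 / 500 = 1.414
Matches √2 ≈ 1.414 — the ISO 216 defining ratio.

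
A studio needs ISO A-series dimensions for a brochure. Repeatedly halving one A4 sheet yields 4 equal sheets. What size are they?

A6

4 = 2^2, so 2 halving steps.
A4 → A5 → … → A6 after 2 steps.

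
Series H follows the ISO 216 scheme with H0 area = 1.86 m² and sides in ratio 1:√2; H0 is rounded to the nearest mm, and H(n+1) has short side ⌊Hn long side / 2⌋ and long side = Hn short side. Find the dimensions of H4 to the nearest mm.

286 × 405 mm

Let H0's short side be w mm. w · w√2 = 1.86 m² = 1,860,000 mm², so w ≈ 1146.8 mm and w√2 ≈ 1621.9 mm → H0 = 1147 × 1622 mm.
H1: ⌊1622/2⌋ × 1147 = 811 × 1147 mm
H2: ⌊1147/2⌋ × 811 = 573 × 811 mm
H3: ⌊811/2⌋ × 573 = 405 × 573 mm
H4: ⌊573/2⌋ × 405 = 286 × 405 mm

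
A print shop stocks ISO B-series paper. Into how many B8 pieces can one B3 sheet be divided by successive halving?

Each ISO step halves the sheet: 1 × B3 → 2 × B4 → 4 × B5 → 8 × B6 → …
From B3 to B8 is 5 halving steps: 2^5 = 32.

32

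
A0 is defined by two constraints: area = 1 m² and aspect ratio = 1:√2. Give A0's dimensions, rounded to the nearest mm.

Let the short side be w mm. Then the long side is w√2 and w · w√2 = 10⁶ mm².
w² = 10⁶/√2, so w = 1000 / 2^(1/4) ≈ 840.9 mm; long side = 1000 · 2^(1/4) ≈ 1189.2 mm.

841 × 1189 mm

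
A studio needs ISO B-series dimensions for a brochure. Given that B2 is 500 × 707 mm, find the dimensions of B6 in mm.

B3: ⌊707/2⌋ × 500 = 353 × 500 mm
B4: ⌊500/2⌋ × 353 = 250 × 353 mm
B5: ⌊353/2⌋ × 250 = 176 × 250 mm
B6: ⌊250/2⌋ × 176 = 125 × 176 mm

125 × 176 mm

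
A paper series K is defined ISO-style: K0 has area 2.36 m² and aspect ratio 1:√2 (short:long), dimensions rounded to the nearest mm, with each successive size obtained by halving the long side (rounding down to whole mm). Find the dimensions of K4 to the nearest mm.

Let K0's short side be w mm. w · w√2 = 2.36 m² = 2,360,000 mm², so w ≈ 1291.8 mm and w√2 ≈ 1826.9 mm → K0 = 1292 × 1827 mm.
K1: ⌊1827/2⌋ × 1292 = 913 × 1292 mm
K2: ⌊1292/2⌋ × 913 = 646 × 913 mm
K3: ⌊913/2⌋ × 646 = 456 × 646 mm
K4: ⌊646/2⌋ × 456 = 323 × 456 mm

323 × 456 mm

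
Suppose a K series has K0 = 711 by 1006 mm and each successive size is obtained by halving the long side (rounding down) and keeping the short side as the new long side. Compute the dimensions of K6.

K1: ⌊1006/2⌋ × 711 = 503 × 711 mm
K2: ⌊711/2⌋ × 503 = 355 × 503 mm
K3: ⌊503/2⌋ × 355 = 251 × 355 mm
K4: ⌊355/2⌋ × 251 = 177 × 251 mm
K5: ⌊251/2⌋ × 177 = 125 × 177 mm
K6: ⌊177/2⌋ × 125 = 88 × 125 mm

88 × 125 mm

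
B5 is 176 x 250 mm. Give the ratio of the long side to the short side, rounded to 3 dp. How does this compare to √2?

1.420

250 / 176 = 1.420
ISO 216 targets √2 ≈ 1.414; the +0.006 deviation is from mm rounding.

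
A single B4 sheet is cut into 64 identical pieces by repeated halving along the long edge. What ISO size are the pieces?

B10

64 = 2^6, so 6 halving steps.
B4 → B5 → … → B10 after 6 steps.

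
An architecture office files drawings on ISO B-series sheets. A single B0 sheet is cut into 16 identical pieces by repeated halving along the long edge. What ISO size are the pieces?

B4

16 = 2^4, so 4 halving steps.
B0 → B1 → … → B4 after 4 steps.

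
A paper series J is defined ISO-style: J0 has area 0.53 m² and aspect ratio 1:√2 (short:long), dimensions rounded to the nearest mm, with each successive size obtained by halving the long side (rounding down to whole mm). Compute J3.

Let J0's short side be w mm. w · w√2 = 0.53 m² = 530,000 mm², so w ≈ 612.2 mm and w√2 ≈ 865.8 mm → J0 = 612 × 866 mm.
J1: ⌊866/2⌋ × 612 = 433 × 612 mm
J2: ⌊612/2⌋ × 433 = 306 × 433 mm
J3: ⌊433/2⌋ × 306 = 216 × 306 mm

216 × 306 mm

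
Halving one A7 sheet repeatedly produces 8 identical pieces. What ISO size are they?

A10

8 = 2^3, so 3 halving steps.
A7 → A8 → … → A10 after 3 steps.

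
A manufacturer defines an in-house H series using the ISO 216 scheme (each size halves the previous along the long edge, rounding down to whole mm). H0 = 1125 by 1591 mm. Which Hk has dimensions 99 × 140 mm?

H0: 1125 × 1591 mm
H1: 795 × 1125 mm
H2: 562 × 795 mm
H3: 397 × 562 mm
H4: 281 × 397 mm
H5: 198 × 281 mm
H6: 140 × 198 mm
H7: 99 × 140 mm
H8: 70 × 99 mm
→ matches H7.

H7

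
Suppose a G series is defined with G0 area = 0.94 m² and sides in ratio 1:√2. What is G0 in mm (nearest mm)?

Let the short side be w mm. Then w · w√2 = 0.94 m² = 940,000 mm².
w² = 940,000/√2, so w ≈ 815.3 mm; long side = w√2 ≈ 1153.0 mm.

815 × 1153 mm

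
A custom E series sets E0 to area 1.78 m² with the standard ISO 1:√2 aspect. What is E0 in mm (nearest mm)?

1122 × 1587 mm

Let the short side be w mm. Then w · w√2 = 1.78 m² = 1,780,000 mm².
w² = 1,780,000/√2, so w ≈ 1121.9 mm; long side = w√2 ≈ 1586.6 mm.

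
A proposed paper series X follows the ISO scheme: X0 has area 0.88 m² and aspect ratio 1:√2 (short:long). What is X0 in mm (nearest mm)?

789 × 1116 mm

Let the short side be w mm. Then w · w√2 = 0.88 m² = 880,000 mm².
w² = 880,000/√2, so w ≈ 788.8 mm; long side = w√2 ≈ 1115.6 mm.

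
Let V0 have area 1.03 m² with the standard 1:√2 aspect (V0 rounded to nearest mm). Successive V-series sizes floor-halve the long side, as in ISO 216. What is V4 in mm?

213 × 301 mm

Let V0's short side be w mm. w · w√2 = 1.03 m² = 1,030,000 mm², so w ≈ 853.4 mm and w√2 ≈ 1206.9 mm → V0 = 853 × 1207 mm.
V1: ⌊1207/2⌋ × 853 = 603 × 853 mm
V2: ⌊853/2⌋ × 603 = 426 × 603 mm
V3: ⌊603/2⌋ × 426 = 301 × 426 mm
V4: ⌊426/2⌋ × 301 = 213 × 301 mm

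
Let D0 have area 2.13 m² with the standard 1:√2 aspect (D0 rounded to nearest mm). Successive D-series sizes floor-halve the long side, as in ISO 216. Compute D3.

434 × 613 mm

Let D0's short side be w mm. w · w√2 = 2.13 m² = 2,130,000 mm², so w ≈ 1227.2 mm and w√2 ≈ 1735.6 mm → D0 = 1227 × 1736 mm.
D1: ⌊1736/2⌋ × 1227 = 868 × 1227 mm
D2: ⌊1227/2⌋ × 868 = 613 × 868 mm
D3: ⌊868/2⌋ × 613 = 434 × 613 mm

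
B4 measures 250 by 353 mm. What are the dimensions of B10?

B5: ⌊353/2⌋ × 250 = 176 × 250 mm
B6: ⌊250/2⌋ × 176 = 125 × 176 mm
B7: ⌊176/2⌋ × 125 = 88 × 125 mm
B8: ⌊125/2⌋ × 88 = 62 × 88 mm
B9: ⌊88/2⌋ × 62 = 44 × 62 mm
B10: ⌊62/2⌋ × 44 = 31 × 44 mm

31 × 44 mm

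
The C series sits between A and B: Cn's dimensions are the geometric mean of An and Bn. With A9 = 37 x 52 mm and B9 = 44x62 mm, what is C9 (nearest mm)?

Short side: √(37 · 44) = √1628 ≈ 40.3 → 40 mm
Long side: √(52 · 62) = √3224 ≈ 56.8 → 57 mm

40 × 57 mm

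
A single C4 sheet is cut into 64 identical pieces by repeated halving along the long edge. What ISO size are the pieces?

C10

64 = 2^6, so 6 halving steps.
C4 → C5 → … → C10 after 6 steps.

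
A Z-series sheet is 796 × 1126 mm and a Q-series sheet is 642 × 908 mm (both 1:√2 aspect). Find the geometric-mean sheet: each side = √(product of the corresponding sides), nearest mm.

715 × 1011 mm

Short side: √(796 · 642) = √511032 ≈ 714.9 → 715 mm
Long side: √(1126 · 908) = √1022408 ≈ 1011.1 → 1011 mm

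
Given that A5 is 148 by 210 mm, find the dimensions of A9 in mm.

A6: ⌊210/2⌋ × 148 = 105 × 148 mm
A7: ⌊148/2⌋ × 105 = 74 × 105 mm
A8: ⌊105/2⌋ × 74 = 52 × 74 mm
A9: ⌊74/2⌋ × 52 = 37 × 52 mm

37 × 52 mm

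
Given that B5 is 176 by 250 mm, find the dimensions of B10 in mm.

B6: ⌊250/2⌋ × 176 = 125 × 176 mm
B7: ⌊176/2⌋ × 125 = 88 × 125 mm
B8: ⌊125/2⌋ × 88 = 62 × 88 mm
B9: ⌊88/2⌋ × 62 = 44 × 62 mm
B10: ⌊62/2⌋ × 44 = 31 × 44 mm

31 × 44 mm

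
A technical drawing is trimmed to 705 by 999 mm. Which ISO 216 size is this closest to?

B1 (707 × 1000 mm)

Aspect ratio 999/705 ≈ 1.417 — close to the ISO √2 ≈ 1.414.
In the B-series (B0 = 1000 × 1414 mm): B1 = 707 × 1000 mm.
Off by 3 mm total — nearest standard size.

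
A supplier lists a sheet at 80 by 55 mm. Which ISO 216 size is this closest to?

Aspect ratio 80/55 ≈ 1.455 (ISO target is √2 ≈ 1.414).
In the C-series (envelope sizes, between A and B): C8 = 57 × 81 mm.
Off by 3 mm total — nearest standard size.

C8 (57 × 81 mm)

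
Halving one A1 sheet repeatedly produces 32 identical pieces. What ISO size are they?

32 = 2^5, so 5 halving steps.
A1 → A2 → … → A6 after 5 steps.

A6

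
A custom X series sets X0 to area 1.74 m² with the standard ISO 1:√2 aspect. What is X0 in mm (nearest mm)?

Let the short side be w mm. Then w · w√2 = 1.74 m² = 1,740,000 mm².
w² = 1,740,000/√2, so w ≈ 1109.2 mm; long side = w√2 ≈ 1568.7 mm.

1109 × 1569 mm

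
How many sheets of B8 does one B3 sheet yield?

32

Each ISO step halves the sheet: 1 × B3 → 2 × B4 → 4 × B5 → 8 × B6 → …
From B3 to B8 is 5 halving steps: 2^5 = 32.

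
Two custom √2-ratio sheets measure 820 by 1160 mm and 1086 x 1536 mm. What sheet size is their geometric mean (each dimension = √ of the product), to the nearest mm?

944 × 1335 mm

Short side: √(820 · 1086) = √890520 ≈ 943.7 → 944 mm
Long side: √(1160 · 1536) = √1781760 ≈ 1334.8 → 1335 mm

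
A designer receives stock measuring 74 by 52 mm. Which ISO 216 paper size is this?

Aspect ratio 74/52 ≈ 1.423 — close to the ISO √2 ≈ 1.414.
In the A-series (A0 area = 1 m²): A8 = 52 × 74 mm.

A8 (52 × 74 mm)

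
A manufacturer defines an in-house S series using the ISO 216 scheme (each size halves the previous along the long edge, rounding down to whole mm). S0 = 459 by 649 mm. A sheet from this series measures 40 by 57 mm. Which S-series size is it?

S7

S0: 459 × 649 mm
S1: 324 × 459 mm
S2: 229 × 324 mm
S3: 162 × 229 mm
S4: 114 × 162 mm
S5: 81 × 114 mm
S6: 57 × 81 mm
S7: 40 × 57 mm
S8: 28 × 40 mm
→ matches S7.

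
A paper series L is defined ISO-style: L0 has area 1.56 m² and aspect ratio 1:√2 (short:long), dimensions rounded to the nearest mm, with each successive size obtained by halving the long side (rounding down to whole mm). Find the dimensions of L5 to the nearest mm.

185 × 262 mm

Let L0's short side be w mm. w · w√2 = 1.56 m² = 1,560,000 mm², so w ≈ 1050.3 mm and w√2 ≈ 1485.3 mm → L0 = 1050 × 1485 mm.
L1: ⌊1485/2⌋ × 1050 = 742 × 1050 mm
L2: ⌊1050/2⌋ × 742 = 525 × 742 mm
L3: ⌊742/2⌋ × 525 = 371 × 525 mm
L4: ⌊525/2⌋ × 371 = 262 × 371 mm
L5: ⌊371/2⌋ × 262 = 185 × 262 mm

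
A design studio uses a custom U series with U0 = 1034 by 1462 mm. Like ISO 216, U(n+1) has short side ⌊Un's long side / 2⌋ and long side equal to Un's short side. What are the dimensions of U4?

258 × 365 mm

U1 = 731 × 1034 mm (from U0 by 1 halving).
U2: ⌊1034/2⌋ × 731 = 517 × 731 mm
U3: ⌊731/2⌋ × 517 = 365 × 517 mm
U4: ⌊517/2⌋ × 365 = 258 × 365 mm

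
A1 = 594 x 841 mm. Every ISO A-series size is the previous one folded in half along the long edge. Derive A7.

A2: ⌊841/2⌋ × 594 = 420 × 594 mm
A3: ⌊594/2⌋ × 420 = 297 × 420 mm
A4: ⌊420/2⌋ × 297 = 210 × 297 mm
A5: ⌊297/2⌋ × 210 = 148 × 210 mm
A6: ⌊210/2⌋ × 148 = 105 × 148 mm
A7: ⌊148/2⌋ × 105 = 74 × 105 mm

74 × 105 mm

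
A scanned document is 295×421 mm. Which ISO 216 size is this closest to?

A3 (297 × 420 mm)

Aspect ratio 421/295 ≈ 1.427 — close to the ISO √2 ≈ 1.414.
In the A-series (A0 area = 1 m²): A3 = 297 × 420 mm.
Off by 3 mm total — nearest standard size.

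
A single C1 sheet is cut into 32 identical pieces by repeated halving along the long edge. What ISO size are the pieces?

C6

32 = 2^5, so 5 halving steps.
C1 → C2 → … → C6 after 5 steps.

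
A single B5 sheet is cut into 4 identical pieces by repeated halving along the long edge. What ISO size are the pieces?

B7

4 = 2^2, so 2 halving steps.
B5 → B6 → … → B7 after 2 steps.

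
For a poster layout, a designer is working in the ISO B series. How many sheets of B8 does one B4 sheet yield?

16

Each ISO step halves the sheet: 1 × B4 → 2 × B5 → 4 × B6 → 8 × B7 → …
From B4 to B8 is 4 halving steps: 2^4 = 16.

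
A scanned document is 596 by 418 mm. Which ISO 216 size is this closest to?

A2 (420 × 594 mm)

Aspect ratio 596/418 ≈ 1.426 — close to the ISO √2 ≈ 1.414.
In the A-series (A0 area = 1 m²): A2 = 420 × 594 mm.
Off by 4 mm total — nearest standard size.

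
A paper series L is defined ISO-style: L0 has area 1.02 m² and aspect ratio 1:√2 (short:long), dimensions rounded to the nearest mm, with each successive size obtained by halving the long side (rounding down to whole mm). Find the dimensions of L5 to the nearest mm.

Let L0's short side be w mm. w · w√2 = 1.02 m² = 1,020,000 mm², so w ≈ 849.3 mm and w√2 ≈ 1201.0 mm → L0 = 849 × 1201 mm.
L1: ⌊1201/2⌋ × 849 = 600 × 849 mm
L2: ⌊849/2⌋ × 600 = 424 × 600 mm
L3: ⌊600/2⌋ × 424 = 300 × 424 mm
L4: ⌊424/2⌋ × 300 = 212 × 300 mm
L5: ⌊300/2⌋ × 212 = 150 × 212 mm

150 × 212 mm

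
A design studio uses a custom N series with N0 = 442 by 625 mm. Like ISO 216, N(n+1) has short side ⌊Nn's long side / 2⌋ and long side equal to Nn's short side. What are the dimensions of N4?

110 × 156 mm

N1 = 312 × 442 mm (from N0 by 1 halving).
N2: ⌊442/2⌋ × 312 = 221 × 312 mm
N3: ⌊312/2⌋ × 221 = 156 × 221 mm
N4: ⌊221/2⌋ × 156 = 110 × 156 mm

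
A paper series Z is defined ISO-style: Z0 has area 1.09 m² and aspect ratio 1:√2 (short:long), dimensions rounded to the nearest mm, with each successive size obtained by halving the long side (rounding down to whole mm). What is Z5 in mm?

Let Z0's short side be w mm. w · w√2 = 1.09 m² = 1,090,000 mm², so w ≈ 877.9 mm and w√2 ≈ 1241.6 mm → Z0 = 878 × 1242 mm.
Z1: ⌊1242/2⌋ × 878 = 621 × 878 mm
Z2: ⌊878/2⌋ × 621 = 439 × 621 mm
Z3: ⌊621/2⌋ × 439 = 310 × 439 mm
Z4: ⌊439/2⌋ × 310 = 219 × 310 mm
Z5: ⌊310/2⌋ × 219 = 155 × 219 mm

155 × 219 mm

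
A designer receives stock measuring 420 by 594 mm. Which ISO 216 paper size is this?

A2 (420 × 594 mm)

Aspect ratio 594/420 ≈ 1.414 — close to the ISO √2 ≈ 1.414.
In the A-series (A0 area = 1 m²): A2 = 420 × 594 mm.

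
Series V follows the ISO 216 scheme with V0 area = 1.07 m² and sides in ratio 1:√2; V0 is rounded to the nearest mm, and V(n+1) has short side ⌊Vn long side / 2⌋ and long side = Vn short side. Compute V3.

307 × 435 mm

Let V0's short side be w mm. w · w√2 = 1.07 m² = 1,070,000 mm², so w ≈ 869.8 mm and w√2 ≈ 1230.1 mm → V0 = 870 × 1230 mm.
V1: ⌊1230/2⌋ × 870 = 615 × 870 mm
V2: ⌊870/2⌋ × 615 = 435 × 615 mm
V3: ⌊615/2⌋ × 435 = 307 × 435 mm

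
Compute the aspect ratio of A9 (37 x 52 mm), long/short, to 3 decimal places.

1.405

52 / 37 = 1.405
ISO 216 targets √2 ≈ 1.414; the -0.009 deviation is from mm rounding.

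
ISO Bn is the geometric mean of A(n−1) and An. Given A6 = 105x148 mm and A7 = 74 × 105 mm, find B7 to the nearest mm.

88 × 125 mm

Short side: √(105 · 74) = √7770 ≈ 88.1 → 88 mm
Long side: √(148 · 105) = √15540 ≈ 124.7 → 125 mm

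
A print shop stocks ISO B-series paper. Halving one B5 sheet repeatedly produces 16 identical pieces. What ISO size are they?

16 = 2^4, so 4 halving steps.
B5 → B6 → … → B9 after 4 steps.

B9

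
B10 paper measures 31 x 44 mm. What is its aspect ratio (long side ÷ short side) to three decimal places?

1.419

44 / 31 = 1.419
ISO 216 targets √2 ≈ 1.414; the +0.005 deviation is from mm rounding.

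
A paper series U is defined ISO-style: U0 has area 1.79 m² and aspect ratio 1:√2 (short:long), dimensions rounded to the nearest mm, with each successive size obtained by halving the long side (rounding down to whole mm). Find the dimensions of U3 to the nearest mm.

Let U0's short side be w mm. w · w√2 = 1.79 m² = 1,790,000 mm², so w ≈ 1125.0 mm and w√2 ≈ 1591.1 mm → U0 = 1125 × 1591 mm.
U1: ⌊1591/2⌋ × 1125 = 795 × 1125 mm
U2: ⌊1125/2⌋ × 795 = 562 × 795 mm
U3: ⌊795/2⌋ × 562 = 397 × 562 mm

397 × 562 mm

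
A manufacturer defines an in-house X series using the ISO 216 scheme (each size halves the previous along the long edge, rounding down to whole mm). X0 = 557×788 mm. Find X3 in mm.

X1: ⌊788/2⌋ × 557 = 394 × 557 mm
X2: ⌊557/2⌋ × 394 = 278 × 394 mm
X3: ⌊394/2⌋ × 278 = 197 × 278 mm

197 × 278 mm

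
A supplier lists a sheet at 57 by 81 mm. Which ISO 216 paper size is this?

Aspect ratio 81/57 ≈ 1.421 — close to the ISO √2 ≈ 1.414.
In the C-series (envelope sizes, between A and B): C8 = 57 × 81 mm.

C8 (57 × 81 mm)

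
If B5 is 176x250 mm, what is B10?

31 × 44 mm

B6: ⌊250/2⌋ × 176 = 125 × 176 mm
B7: ⌊176/2⌋ × 125 = 88 × 125 mm
B8: ⌊125/2⌋ × 88 = 62 × 88 mm
B9: ⌊88/2⌋ × 62 = 44 × 62 mm
B10: ⌊62/2⌋ × 44 = 31 × 44 mm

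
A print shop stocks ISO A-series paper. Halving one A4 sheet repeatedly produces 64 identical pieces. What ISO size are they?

64 = 2^6, so 6 halving steps.
A4 → A5 → … → A10 after 6 steps.

A10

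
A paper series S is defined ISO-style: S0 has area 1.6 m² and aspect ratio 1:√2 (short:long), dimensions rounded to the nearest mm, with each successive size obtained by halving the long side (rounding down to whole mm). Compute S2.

Let S0's short side be w mm. w · w√2 = 1.6 m² = 1,600,000 mm², so w ≈ 1063.7 mm and w√2 ≈ 1504.2 mm → S0 = 1064 × 1504 mm.
S1: ⌊1504/2⌋ × 1064 = 752 × 1064 mm
S2: ⌊1064/2⌋ × 752 = 532 × 752 mm

532 × 752 mm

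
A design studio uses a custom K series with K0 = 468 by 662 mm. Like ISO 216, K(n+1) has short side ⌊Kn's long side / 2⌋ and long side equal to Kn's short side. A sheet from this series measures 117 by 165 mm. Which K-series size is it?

K0: 468 × 662 mm
K1: 331 × 468 mm
K2: 234 × 331 mm
K3: 165 × 234 mm
K4: 117 × 165 mm
K5: 82 × 117 mm
→ matches K4.

K4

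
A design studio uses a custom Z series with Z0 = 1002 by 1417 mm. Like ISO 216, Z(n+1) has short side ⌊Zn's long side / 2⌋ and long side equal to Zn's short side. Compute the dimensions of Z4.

250 × 354 mm

Z1: ⌊1417/2⌋ × 1002 = 708 × 1002 mm
Z2: ⌊1002/2⌋ × 708 = 501 × 708 mm
Z3: ⌊708/2⌋ × 501 = 354 × 501 mm
Z4: ⌊501/2⌋ × 354 = 250 × 354 mm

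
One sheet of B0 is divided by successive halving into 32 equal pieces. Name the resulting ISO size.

32 = 2^5, so 5 halving steps.
B0 → B1 → … → B5 after 5 steps.

B5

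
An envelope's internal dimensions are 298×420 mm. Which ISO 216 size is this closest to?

Aspect ratio 420/298 ≈ 1.409 — close to the ISO √2 ≈ 1.414.
In the A-series (A0 area = 1 m²): A3 = 297 × 420 mm.
Off by 1 mm total — nearest standard size.

A3 (297 × 420 mm)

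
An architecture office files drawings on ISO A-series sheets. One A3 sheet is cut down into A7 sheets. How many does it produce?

16

Each ISO step halves the sheet: 1 × A3 → 2 × A4 → 4 × A5 → 8 × A6 → …
From A3 to A7 is 4 halving steps: 2^4 = 16.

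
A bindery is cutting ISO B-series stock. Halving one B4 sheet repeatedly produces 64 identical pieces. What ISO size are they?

B10

64 = 2^6, so 6 halving steps.
B4 → B5 → … → B10 after 6 steps.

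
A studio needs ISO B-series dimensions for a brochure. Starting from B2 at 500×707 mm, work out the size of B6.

125 × 176 mm

B3: ⌊707/2⌋ × 500 = 353 × 500 mm
B4: ⌊500/2⌋ × 353 = 250 × 353 mm
B5: ⌊353/2⌋ × 250 = 176 × 250 mm
B6: ⌊250/2⌋ × 176 = 125 × 176 mm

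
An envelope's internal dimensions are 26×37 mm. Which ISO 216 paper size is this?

Aspect ratio 37/26 ≈ 1.423 — close to the ISO √2 ≈ 1.414.
In the A-series (A0 area = 1 m²): A10 = 26 × 37 mm.

A10 (26 × 37 mm)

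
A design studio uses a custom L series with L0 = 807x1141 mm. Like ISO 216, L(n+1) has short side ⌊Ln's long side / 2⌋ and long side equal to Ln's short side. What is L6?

100 × 142 mm

L1: ⌊1141/2⌋ × 807 = 570 × 807 mm
L2: ⌊807/2⌋ × 570 = 403 × 570 mm
L3: ⌊570/2⌋ × 403 = 285 × 403 mm
L4: ⌊403/2⌋ × 285 = 201 × 285 mm
L5: ⌊285/2⌋ × 201 = 142 × 201 mm
L6: ⌊201/2⌋ × 142 = 100 × 142 mm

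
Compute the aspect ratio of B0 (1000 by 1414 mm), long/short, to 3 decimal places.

1414 / 1000 = 1.414
Matches √2 ≈ 1.414 — the ISO 216 defining ratio.

1.414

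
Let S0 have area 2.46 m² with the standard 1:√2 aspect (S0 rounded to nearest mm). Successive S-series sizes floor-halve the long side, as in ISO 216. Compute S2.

Let S0's short side be w mm. w · w√2 = 2.46 m² = 2,460,000 mm², so w ≈ 1318.9 mm and w√2 ≈ 1865.2 mm → S0 = 1319 × 1865 mm.
S1: ⌊1865/2⌋ × 1319 = 932 × 1319 mm
S2: ⌊1319/2⌋ × 932 = 659 × 932 mm

659 × 932 mm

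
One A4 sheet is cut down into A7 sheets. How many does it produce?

Each ISO step halves the sheet: 1 × A4 → 2 × A5 → 4 × A6 → 8 × A7
From A4 to A7 is 3 halving steps: 2^3 = 8.

8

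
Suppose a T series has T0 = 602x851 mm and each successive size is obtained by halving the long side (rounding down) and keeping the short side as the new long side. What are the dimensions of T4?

150 × 212 mm

T1: ⌊851/2⌋ × 602 = 425 × 602 mm
T2: ⌊602/2⌋ × 425 = 301 × 425 mm
T3: ⌊425/2⌋ × 301 = 212 × 301 mm
T4: ⌊301/2⌋ × 212 = 150 × 212 mm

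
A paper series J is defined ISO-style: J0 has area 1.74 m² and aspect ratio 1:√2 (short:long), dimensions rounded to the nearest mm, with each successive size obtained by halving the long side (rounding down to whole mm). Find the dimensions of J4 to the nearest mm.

277 × 392 mm

Let J0's short side be w mm. w · w√2 = 1.74 m² = 1,740,000 mm², so w ≈ 1109.2 mm and w√2 ≈ 1568.7 mm → J0 = 1109 × 1569 mm.
J1: ⌊1569/2⌋ × 1109 = 784 × 1109 mm
J2: ⌊1109/2⌋ × 784 = 554 × 784 mm
J3: ⌊784/2⌋ × 554 = 392 × 554 mm
J4: ⌊554/2⌋ × 392 = 277 × 392 mm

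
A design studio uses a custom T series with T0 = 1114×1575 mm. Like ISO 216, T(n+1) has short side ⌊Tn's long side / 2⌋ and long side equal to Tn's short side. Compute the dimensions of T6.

T1: ⌊1575/2⌋ × 1114 = 787 × 1114 mm
T2: ⌊1114/2⌋ × 787 = 557 × 787 mm
T3: ⌊787/2⌋ × 557 = 393 × 557 mm
T4: ⌊557/2⌋ × 393 = 278 × 393 mm
T5: ⌊393/2⌋ × 278 = 196 × 278 mm
T6: ⌊278/2⌋ × 196 = 139 × 196 mm

139 × 196 mm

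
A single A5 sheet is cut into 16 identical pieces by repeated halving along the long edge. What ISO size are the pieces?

A9

16 = 2^4, so 4 halving steps.
A5 → A6 → … → A9 after 4 steps.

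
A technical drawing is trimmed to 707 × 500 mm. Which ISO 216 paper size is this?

Aspect ratio 707/500 ≈ 1.414 — close to the ISO √2 ≈ 1.414.
In the B-series (B0 = 1000 × 1414 mm): B2 = 500 × 707 mm.

B2 (500 × 707 mm)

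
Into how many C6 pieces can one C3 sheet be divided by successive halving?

8

Each ISO step halves the sheet: 1 × C3 → 2 × C4 → 4 × C5 → 8 × C6
From C3 to C6 is 3 halving steps: 2^3 = 8.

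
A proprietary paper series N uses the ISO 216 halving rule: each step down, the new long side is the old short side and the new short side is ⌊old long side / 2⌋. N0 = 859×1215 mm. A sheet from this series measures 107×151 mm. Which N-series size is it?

N6

N0: 859 × 1215 mm
N1: 607 × 859 mm
N2: 429 × 607 mm
N3: 303 × 429 mm
N4: 214 × 303 mm
N5: 151 × 214 mm
N6: 107 × 151 mm
N7: 75 × 107 mm
→ matches N6.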